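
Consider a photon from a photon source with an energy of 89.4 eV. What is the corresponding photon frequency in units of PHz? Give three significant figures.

Use h = 6.62607015·10^-34 J·s, 1 eV = 1.602176634·10^-19 J.
Convert to SI: E = 89.4 eV = 1.4323·10^-17 J.
The photon relation is f = E/h, giving f = 2.162·10^16 Hz.
Converting to PHz: f = 21.62 PHz ≈ 21.6 PHz.

21.6 PHz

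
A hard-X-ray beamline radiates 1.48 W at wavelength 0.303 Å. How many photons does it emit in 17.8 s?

4.02e15 photons

Total energy: E_total = P·t = 1.48 × 17.8 = 26.34 J.
Per-photon energy: E = 6.556e-15 J.
N = E_total / E_photon = 4.02e15.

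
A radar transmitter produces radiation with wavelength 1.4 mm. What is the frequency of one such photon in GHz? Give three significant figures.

Take c = 2.99792458e8 m/s.
In SI units: λ = 1.4 mm = 0.0014 m.
The photon relation is f = c/λ, giving f = 2.141e11 Hz.
Converting to GHz: f = 214.1 GHz ≈ 214 GHz.

214 GHz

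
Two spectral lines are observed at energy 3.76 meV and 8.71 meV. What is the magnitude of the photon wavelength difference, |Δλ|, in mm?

0.187 mm

Using λ = hc/E: λ₁ = 3.297 × 10^-4 m, λ₂ = 1.423 × 10^-4 m.
|Δλ| = |3.297 × 10^-4 − 1.423 × 10^-4| = 1.87 × 10^-4 m = 0.187 mm.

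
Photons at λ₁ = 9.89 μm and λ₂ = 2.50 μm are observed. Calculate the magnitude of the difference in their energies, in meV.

371 meV

Using E = hc/λ: E₁ = 2.009 × 10^-20 J, E₂ = 7.946 × 10^-20 J.
|ΔE| = |2.009 × 10^-20 − 7.946 × 10^-20| = 5.94 × 10^-20 J = 371 meV.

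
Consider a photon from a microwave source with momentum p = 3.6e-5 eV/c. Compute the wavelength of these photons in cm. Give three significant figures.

Use h = 6.62607015e-34 J·s, c = 2.99792458e8 m/s, 1 eV = 1.602176634e-19 J.
First convert: p = 3.6e-5 eV/c = 1.9239e-32 kg·m/s.
Since λ = h/p for a photon, λ = 0.03444 m.
Converting to cm: λ = 3.444 cm ≈ 3.44 cm.

3.44 cm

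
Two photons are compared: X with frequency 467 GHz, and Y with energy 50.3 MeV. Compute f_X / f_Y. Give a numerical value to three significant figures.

f_X = 4.670·10^11 Hz (from frequency = 467 GHz, via f given directly).
f_Y = 1.216·10^22 Hz (from energy = 50.3 MeV, via f = E/h).
Ratio = 4.670·10^11 / 1.216·10^22 = 3.84·10^-11.

3.84·10^-11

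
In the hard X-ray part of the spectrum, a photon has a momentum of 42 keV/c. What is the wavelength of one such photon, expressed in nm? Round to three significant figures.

In SI units: p = 42 keV/c = 2.2446e-23 kg·m/s.
Apply λ = h/p: λ = 2.952e-11 m.
Converting to nm: λ = 0.02952 nm ≈ 0.0295 nm.

0.0295 nm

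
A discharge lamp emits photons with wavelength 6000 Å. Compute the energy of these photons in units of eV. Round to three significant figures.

2.07 eV

Take h = 6.62607015e-34 J·s, c = 2.99792458e8 m/s, 1 eV = 1.602176634e-19 J.
First convert: λ = 6000 Å = 6.0e-7 m.
Apply E = hc/λ: E = 3.311e-19 J.
Converting to eV: E = 2.066 eV ≈ 2.07 eV.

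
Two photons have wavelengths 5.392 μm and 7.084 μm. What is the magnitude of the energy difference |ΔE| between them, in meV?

Using E = hc/λ: E₁ = 3.6841e-20 J, E₂ = 2.8041e-20 J.
|ΔE| = |3.6841e-20 − 2.8041e-20| = 8.80e-21 J = 54.9 meV.

54.9 meV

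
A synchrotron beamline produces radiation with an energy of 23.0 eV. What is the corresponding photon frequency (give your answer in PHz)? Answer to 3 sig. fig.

Convert to SI: E = 23.0 eV = 3.6850 × 10^-18 J.
Since f = E/h for a photon, f = 5.561 × 10^15 Hz.
Converting to PHz: f = 5.561 PHz ≈ 5.56 PHz.

5.56 PHz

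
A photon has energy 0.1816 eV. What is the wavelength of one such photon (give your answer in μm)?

Use h = 6.62607015e-34 J·s, c = 2.99792458e8 m/s, 1 eV = 1.602176634e-19 J.
Convert to SI: E = 0.1816 eV = 2.9096e-20 J.
The photon relation is λ = hc/E, giving λ = 6.827e-6 m.
Converting to μm: λ = 6.827 μm ≈ 6.83 μm.

6.83 μm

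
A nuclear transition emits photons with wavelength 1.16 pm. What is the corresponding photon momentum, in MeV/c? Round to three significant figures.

1.07 MeV/c

(h = 6.62607015 × 10^-34 J·s, c = 2.99792458 × 10^8 m/s, 1 eV = 1.602176634 × 10^-19 J.)
In SI units: λ = 1.16 pm = 1.16 × 10^-12 m.
For a photon p = h/λ, so p = 5.712 × 10^-22 kg·m/s.
Converting to MeV/c: p = 1.069 MeV/c ≈ 1.07 MeV/c.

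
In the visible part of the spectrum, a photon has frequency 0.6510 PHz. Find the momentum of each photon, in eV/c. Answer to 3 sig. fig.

In SI units: f = 0.6510 PHz = 6.510 × 10^14 Hz.
The photon relation is p = hf/c, giving p = 1.439 × 10^-27 kg·m/s.
Converting to eV/c: p = 2.692 eV/c ≈ 2.69 eV/c.

2.69 eV/c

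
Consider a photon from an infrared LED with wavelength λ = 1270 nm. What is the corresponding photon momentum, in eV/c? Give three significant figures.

Convert to SI: λ = 1270 nm = 1.27 × 10^-6 m.
For a photon p = h/λ, so p = 5.217 × 10^-28 kg·m/s.
Converting to eV/c: p = 0.9763 eV/c ≈ 0.976 eV/c.

0.976 eV/c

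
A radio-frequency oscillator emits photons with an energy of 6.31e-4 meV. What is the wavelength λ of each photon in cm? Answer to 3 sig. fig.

(h = 6.62607015e-34 J·s, c = 2.99792458e8 m/s, 1 eV = 1.602176634e-19 J.)
Convert to SI: E = 6.31e-4 meV = 1.0110e-25 J.
Since λ = hc/E for a photon, λ = 1.965 m.
Converting to cm: λ = 196.5 cm ≈ 196 cm.

196 cm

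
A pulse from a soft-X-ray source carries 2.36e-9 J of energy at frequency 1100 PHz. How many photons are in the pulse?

3.24e6 photons

Per-photon energy: E = 7.289e-16 J (from frequency = 1100 PHz).
N = E_total / E_photon = 2.36e-9 J / 7.289e-16 J = 3.24e6.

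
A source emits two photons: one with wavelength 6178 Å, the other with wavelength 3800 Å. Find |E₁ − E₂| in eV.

1.26 eV

Using E = hc/λ: E₁ = 3.2154e-19 J, E₂ = 5.2275e-19 J.
|ΔE| = |3.2154e-19 − 5.2275e-19| = 2.01e-19 J = 1.26 eV.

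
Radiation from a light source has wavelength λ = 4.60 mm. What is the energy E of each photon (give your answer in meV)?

Take h = 6.62607015e-34 J·s, c = 2.99792458e8 m/s, 1 eV = 1.602176634e-19 J.
First convert: λ = 4.60 mm = 0.00460 m.
Apply E = hc/λ: E = 4.318e-23 J.
Converting to meV: E = 0.2695 meV ≈ 0.270 meV.

0.270 meV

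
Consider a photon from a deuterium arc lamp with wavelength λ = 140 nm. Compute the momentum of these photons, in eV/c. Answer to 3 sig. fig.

Use h = 6.62607015e-34 J·s, c = 2.99792458e8 m/s, 1 eV = 1.602176634e-19 J.
Convert to SI: λ = 140 nm = 1.4e-7 m.
For a photon p = h/λ, so p = 4.733e-27 kg·m/s.
Converting to eV/c: p = 8.856 eV/c ≈ 8.86 eV/c.

8.86 eV/c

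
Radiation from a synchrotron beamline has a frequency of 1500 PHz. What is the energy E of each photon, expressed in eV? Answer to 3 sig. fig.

(h = 6.62607015e-34 J·s, 1 eV = 1.602176634e-19 J.)
In SI units: f = 1500 PHz = 1.5e18 Hz.
For a photon E = hf, so E = 9.939e-16 J.
Converting to eV: E = 6204 eV ≈ 6200 eV.

6200 eV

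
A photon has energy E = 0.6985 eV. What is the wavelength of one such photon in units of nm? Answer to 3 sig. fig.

Take h = 6.62607015e-34 J·s, c = 2.99792458e8 m/s, 1 eV = 1.602176634e-19 J.
Convert to SI: E = 0.6985 eV = 1.1191e-19 J.
Apply λ = hc/E: λ = 1.775e-6 m.
Converting to nm: λ = 1775 nm ≈ 1780 nm.

1780 nm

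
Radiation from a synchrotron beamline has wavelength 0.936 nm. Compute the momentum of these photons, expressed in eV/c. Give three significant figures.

1320 eV/c

(h = 6.62607015·10^-34 J·s, c = 2.99792458·10^8 m/s, 1 eV = 1.602176634·10^-19 J.)
In SI units: λ = 0.936 nm = 9.36·10^-10 m.
Apply p = h/λ: p = 7.079·10^-25 kg·m/s.
Converting to eV/c: p = 1325 eV/c ≈ 1320 eV/c.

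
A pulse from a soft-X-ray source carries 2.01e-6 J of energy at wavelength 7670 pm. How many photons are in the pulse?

7.76e10 photons

Per-photon energy: E = 2.590e-17 J (from wavelength = 7670 pm).
N = E_total / E_photon = 2.01e-6 J / 2.590e-17 J = 7.76e10.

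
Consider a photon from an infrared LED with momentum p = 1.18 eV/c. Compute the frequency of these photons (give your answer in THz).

Take h = 6.62607015 × 10^-34 J·s, c = 2.99792458 × 10^8 m/s, 1 eV = 1.602176634 × 10^-19 J.
In SI units: p = 1.18 eV/c = 6.3063 × 10^-28 kg·m/s.
Apply f = pc/h: f = 2.853 × 10^14 Hz.
Converting to THz: f = 285.3 THz ≈ 285 THz.

285 THz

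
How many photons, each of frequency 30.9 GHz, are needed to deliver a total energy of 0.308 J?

1.50e22 photons

Per-photon energy: E = 2.047e-23 J (from frequency = 30.9 GHz).
N = E_total / E_photon = 0.308 J / 2.047e-23 J = 1.50e22.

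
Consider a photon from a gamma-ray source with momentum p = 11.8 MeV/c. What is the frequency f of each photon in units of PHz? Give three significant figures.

2.85e6 PHz

Take h = 6.62607015e-34 J·s, c = 2.99792458e8 m/s, 1 eV = 1.602176634e-19 J.
Convert to SI: p = 11.8 MeV/c = 6.3063e-21 kg·m/s.
Apply f = pc/h: f = 2.853e21 Hz.
Converting to PHz: f = 2.853e6 PHz ≈ 2.85e6 PHz.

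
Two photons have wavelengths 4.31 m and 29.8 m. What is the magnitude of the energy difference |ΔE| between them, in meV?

Using E = hc/λ: E₁ = 4.609·10^-26 J, E₂ = 6.666·10^-27 J.
|ΔE| = |4.609·10^-26 − 6.666·10^-27| = 3.94·10^-26 J = 2.46·10^-4 meV.

2.46·10^-4 meV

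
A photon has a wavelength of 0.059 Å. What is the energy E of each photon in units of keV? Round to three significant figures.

210 keV

(h = 6.62607015 × 10^-34 J·s, c = 2.99792458 × 10^8 m/s, 1 eV = 1.602176634 × 10^-19 J.)
In SI units: λ = 0.059 Å = 5.9 × 10^-12 m.
Since E = hc/λ for a photon, E = 3.367 × 10^-14 J.
Converting to keV: E = 210.1 keV ≈ 210 keV.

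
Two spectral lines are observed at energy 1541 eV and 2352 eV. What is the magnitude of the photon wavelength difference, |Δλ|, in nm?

0.277 nm

Using λ = hc/E: λ₁ = 8.0457e-10 m, λ₂ = 5.2714e-10 m.
|Δλ| = |8.0457e-10 − 5.2714e-10| = 2.77e-10 m = 0.277 nm.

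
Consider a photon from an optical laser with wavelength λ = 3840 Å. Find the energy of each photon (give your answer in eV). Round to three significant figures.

Take h = 6.62607015e-34 J·s, c = 2.99792458e8 m/s, 1 eV = 1.602176634e-19 J.
Convert to SI: λ = 3840 Å = 3.84e-7 m.
Apply E = hc/λ: E = 5.173e-19 J.
Converting to eV: E = 3.229 eV ≈ 3.23 eV.

3.23 eV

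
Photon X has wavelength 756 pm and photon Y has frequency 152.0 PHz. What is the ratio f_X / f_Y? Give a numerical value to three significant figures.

f_X = 3.966·10^17 Hz (from wavelength = 756 pm, via f = c/λ).
f_Y = 1.520·10^17 Hz (from frequency = 152.0 PHz, via f given directly).
Ratio = 3.966·10^17 / 1.520·10^17 = 2.61.

2.61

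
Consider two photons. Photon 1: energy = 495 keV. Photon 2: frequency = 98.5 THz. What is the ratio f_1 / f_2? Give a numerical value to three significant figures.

1.22e6

f_1 = 1.197e20 Hz (from energy = 495 keV, via f = E/h).
f_2 = 9.850e13 Hz (from frequency = 98.5 THz, via f given directly).
Ratio = 1.197e20 / 9.850e13 = 1.22e6.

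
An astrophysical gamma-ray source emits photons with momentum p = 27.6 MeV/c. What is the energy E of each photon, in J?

4.42e-12 J

(c = 2.99792458e8 m/s, 1 eV = 1.602176634e-19 J.)
In SI units: p = 27.6 MeV/c = 1.4750e-20 kg·m/s.
The photon relation is E = pc, giving E = 4.422e-12 J.
So E ≈ 4.42e-12 J.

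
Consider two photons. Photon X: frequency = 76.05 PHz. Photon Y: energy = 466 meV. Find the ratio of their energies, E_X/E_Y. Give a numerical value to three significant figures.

E_X = 5.039·10^-17 J (from frequency = 76.05 PHz, via E = hf).
E_Y = 7.466·10^-20 J (from energy = 466 meV, via E given directly).
Ratio = 5.039·10^-17 / 7.466·10^-20 = 675.

675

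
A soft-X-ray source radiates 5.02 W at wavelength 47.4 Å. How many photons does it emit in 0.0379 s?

4.54e15 photons

Total energy: E_total = P·t = 5.02 × 0.0379 = 0.1903 J.
Per-photon energy: E = 4.191e-17 J.
N = E_total / E_photon = 4.54e15.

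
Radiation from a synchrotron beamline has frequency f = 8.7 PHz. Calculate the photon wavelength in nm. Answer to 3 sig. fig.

34.5 nm

Use c = 2.99792458 × 10^8 m/s.
Convert to SI: f = 8.7 PHz = 8.7 × 10^15 Hz.
Since λ = c/f for a photon, λ = 3.446 × 10^-8 m.
Converting to nm: λ = 34.46 nm ≈ 34.5 nm.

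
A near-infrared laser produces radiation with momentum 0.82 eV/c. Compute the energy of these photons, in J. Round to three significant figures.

1.31e-19 J

Use c = 2.99792458e8 m/s, 1 eV = 1.602176634e-19 J.
In SI units: p = 0.82 eV/c = 4.3823e-28 kg·m/s.
Apply E = pc: E = 1.314e-19 J.
So E ≈ 1.31e-19 J.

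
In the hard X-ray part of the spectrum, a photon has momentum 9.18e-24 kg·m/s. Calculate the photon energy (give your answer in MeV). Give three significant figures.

0.0172 MeV

Since E = pc for a photon, E = 2.752e-15 J.
Converting to MeV: E = 0.01718 MeV ≈ 0.0172 MeV.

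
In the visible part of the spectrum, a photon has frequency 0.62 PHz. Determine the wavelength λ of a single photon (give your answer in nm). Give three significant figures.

484 nm

(c = 2.99792458e8 m/s.)
Convert to SI: f = 0.62 PHz = 6.2e14 Hz.
Apply λ = c/f: λ = 4.835e-7 m.
Converting to nm: λ = 483.5 nm ≈ 484 nm.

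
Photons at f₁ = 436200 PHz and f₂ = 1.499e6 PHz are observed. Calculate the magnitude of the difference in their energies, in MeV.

4.40 MeV

Using E = hf: E₁ = 2.8903e-13 J, E₂ = 9.9325e-13 J.
|ΔE| = |2.8903e-13 − 9.9325e-13| = 7.04e-13 J = 4.40 MeV.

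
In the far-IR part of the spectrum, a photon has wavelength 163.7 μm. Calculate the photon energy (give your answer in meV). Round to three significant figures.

In SI units: λ = 163.7 μm = 1.637·10^-4 m.
The photon relation is E = hc/λ, giving E = 1.213·10^-21 J.
Converting to meV: E = 7.574 meV ≈ 7.57 meV.

7.57 meV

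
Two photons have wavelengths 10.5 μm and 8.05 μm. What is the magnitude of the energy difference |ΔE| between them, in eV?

0.0359 eV

Using E = hc/λ: E₁ = 1.892 × 10^-20 J, E₂ = 2.468 × 10^-20 J.
|ΔE| = |1.892 × 10^-20 − 2.468 × 10^-20| = 5.76 × 10^-21 J = 0.0359 eV.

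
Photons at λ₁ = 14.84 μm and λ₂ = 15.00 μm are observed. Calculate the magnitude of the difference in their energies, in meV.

Using E = hc/λ: E₁ = 1.3386e-20 J, E₂ = 1.3243e-20 J.
|ΔE| = |1.3386e-20 − 1.3243e-20| = 1.43e-22 J = 0.891 meV.

0.891 meV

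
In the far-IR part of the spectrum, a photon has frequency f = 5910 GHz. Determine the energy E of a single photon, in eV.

0.0244 eV

(h = 6.62607015 × 10^-34 J·s, 1 eV = 1.602176634 × 10^-19 J.)
First convert: f = 5910 GHz = 5.91 × 10^12 Hz.
For a photon E = hf, so E = 3.916 × 10^-21 J.
Converting to eV: E = 0.02444 eV ≈ 0.0244 eV.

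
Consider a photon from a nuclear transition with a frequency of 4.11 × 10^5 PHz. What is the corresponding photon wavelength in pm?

Take c = 2.99792458 × 10^8 m/s.
Convert to SI: f = 4.11 × 10^5 PHz = 4.11 × 10^20 Hz.
For a photon λ = c/f, so λ = 7.294 × 10^-13 m.
Converting to pm: λ = 0.7294 pm ≈ 0.729 pm.

0.729 pm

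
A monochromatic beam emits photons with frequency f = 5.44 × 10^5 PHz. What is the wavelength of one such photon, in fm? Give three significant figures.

In SI units: f = 5.44 × 10^5 PHz = 5.44 × 10^20 Hz.
For a photon λ = c/f, so λ = 5.511 × 10^-13 m.
Converting to fm: λ = 551.1 fm ≈ 551 fm.

551 fm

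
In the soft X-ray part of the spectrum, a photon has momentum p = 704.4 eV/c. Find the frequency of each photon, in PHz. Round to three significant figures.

Take h = 6.62607015·10^-34 J·s, c = 2.99792458·10^8 m/s, 1 eV = 1.602176634·10^-19 J.
In SI units: p = 704.4 eV/c = 3.7645·10^-25 kg·m/s.
The photon relation is f = pc/h, giving f = 1.703·10^17 Hz.
Converting to PHz: f = 170.3 PHz ≈ 170 PHz.

170 PHz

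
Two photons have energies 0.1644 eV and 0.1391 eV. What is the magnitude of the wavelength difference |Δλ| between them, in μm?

Using λ = hc/E: λ₁ = 7.5416 × 10^-6 m, λ₂ = 8.9133 × 10^-6 m.
|Δλ| = |7.5416 × 10^-6 − 8.9133 × 10^-6| = 1.37 × 10^-6 m = 1.37 μm.

1.37 μm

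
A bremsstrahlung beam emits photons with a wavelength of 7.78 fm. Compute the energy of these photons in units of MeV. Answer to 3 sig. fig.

Take h = 6.62607015 × 10^-34 J·s, c = 2.99792458 × 10^8 m/s, 1 eV = 1.602176634 × 10^-19 J.
First convert: λ = 7.78 fm = 7.78 × 10^-15 m.
Since E = hc/λ for a photon, E = 2.553 × 10^-11 J.
Converting to MeV: E = 159.4 MeV ≈ 159 MeV.

159 MeV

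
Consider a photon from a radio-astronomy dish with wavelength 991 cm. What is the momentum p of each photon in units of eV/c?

1.25e-7 eV/c

(h = 6.62607015e-34 J·s, c = 2.99792458e8 m/s, 1 eV = 1.602176634e-19 J.)
Convert to SI: λ = 991 cm = 9.91 m.
Since p = h/λ for a photon, p = 6.686e-35 kg·m/s.
Converting to eV/c: p = 1.251e-7 eV/c ≈ 1.25e-7 eV/c.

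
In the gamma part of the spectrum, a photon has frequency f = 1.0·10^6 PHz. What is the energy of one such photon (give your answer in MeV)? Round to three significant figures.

4.14 MeV

(h = 6.62607015·10^-34 J·s, 1 eV = 1.602176634·10^-19 J.)
Convert to SI: f = 1.0·10^6 PHz = 1.0·10^21 Hz.
Apply E = hf: E = 6.626·10^-13 J.
Converting to MeV: E = 4.136 MeV ≈ 4.14 MeV.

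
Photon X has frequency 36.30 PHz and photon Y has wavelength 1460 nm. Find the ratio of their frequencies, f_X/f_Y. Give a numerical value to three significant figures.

f_X = 3.630e16 Hz (from frequency = 36.30 PHz, via f given directly).
f_Y = 2.053e14 Hz (from wavelength = 1460 nm, via f = c/λ).
Ratio = 3.630e16 / 2.053e14 = 177.

177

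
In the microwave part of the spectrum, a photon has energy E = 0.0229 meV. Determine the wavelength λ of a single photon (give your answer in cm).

5.41 cm

First convert: E = 0.0229 meV = 3.6690e-24 J.
For a photon λ = hc/E, so λ = 0.05414 m.
Converting to cm: λ = 5.414 cm ≈ 5.41 cm.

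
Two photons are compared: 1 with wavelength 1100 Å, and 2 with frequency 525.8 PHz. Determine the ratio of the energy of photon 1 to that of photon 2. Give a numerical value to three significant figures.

5.18e-3

E_1 = 1.806e-18 J (from wavelength = 1100 Å, via E = hc/λ).
E_2 = 3.484e-16 J (from frequency = 525.8 PHz, via E = hf).
Ratio = 1.806e-18 / 3.484e-16 = 5.18e-3.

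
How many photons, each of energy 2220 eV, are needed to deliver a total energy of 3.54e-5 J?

9.95e10 photons

Per-photon energy: E = 3.557e-16 J (from energy = 2220 eV).
N = E_total / E_photon = 3.54e-5 J / 3.557e-16 J = 9.95e10.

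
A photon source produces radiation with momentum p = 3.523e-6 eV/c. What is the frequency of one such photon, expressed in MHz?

852 MHz

Take h = 6.62607015e-34 J·s, c = 2.99792458e8 m/s, 1 eV = 1.602176634e-19 J.
First convert: p = 3.523e-6 eV/c = 1.8828e-33 kg·m/s.
Apply f = pc/h: f = 8.519e8 Hz.
Converting to MHz: f = 851.9 MHz ≈ 852 MHz.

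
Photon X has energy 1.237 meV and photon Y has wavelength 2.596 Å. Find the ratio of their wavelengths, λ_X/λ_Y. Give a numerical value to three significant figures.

λ_X = 0.001002 m (from energy = 1.237 meV, via λ = hc/E).
λ_Y = 2.596e-10 m (from wavelength = 2.596 Å, via λ given directly).
Ratio = 0.001002 / 2.596e-10 = 3.86e6.

3.86e6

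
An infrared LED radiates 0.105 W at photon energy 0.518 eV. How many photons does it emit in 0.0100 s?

1.27 × 10^16 photons

Total energy: E_total = P·t = 0.105 × 0.0100 = 0.001050 J.
Per-photon energy: E = 8.299 × 10^-20 J.
N = E_total / E_photon = 1.27 × 10^16.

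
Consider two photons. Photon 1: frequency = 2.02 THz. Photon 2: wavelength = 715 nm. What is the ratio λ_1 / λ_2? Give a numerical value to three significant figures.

208

λ_1 = 1.484 × 10^-4 m (from frequency = 2.02 THz, via λ = c/f).
λ_2 = 7.150 × 10^-7 m (from wavelength = 715 nm, via λ given directly).
Ratio = 1.484 × 10^-4 / 7.150 × 10^-7 = 208.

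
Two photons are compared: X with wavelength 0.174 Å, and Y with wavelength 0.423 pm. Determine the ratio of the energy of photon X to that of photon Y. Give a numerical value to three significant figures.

0.0243

E_X = 1.142e-14 J (from wavelength = 0.174 Å, via E = hc/λ).
E_Y = 4.696e-13 J (from wavelength = 0.423 pm, via E = hc/λ).
Ratio = 1.142e-14 / 4.696e-13 = 0.0243.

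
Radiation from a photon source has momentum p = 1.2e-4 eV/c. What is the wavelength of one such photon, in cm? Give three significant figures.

1.03 cm

In SI units: p = 1.2e-4 eV/c = 6.4131e-32 kg·m/s.
For a photon λ = h/p, so λ = 0.01033 m.
Converting to cm: λ = 1.033 cm ≈ 1.03 cm.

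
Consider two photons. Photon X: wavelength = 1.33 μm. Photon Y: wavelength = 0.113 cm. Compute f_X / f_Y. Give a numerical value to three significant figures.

850

f_X = 2.254e14 Hz (from wavelength = 1.33 μm, via f = c/λ).
f_Y = 2.653e11 Hz (from wavelength = 0.113 cm, via f = c/λ).
Ratio = 2.254e14 / 2.653e11 = 850.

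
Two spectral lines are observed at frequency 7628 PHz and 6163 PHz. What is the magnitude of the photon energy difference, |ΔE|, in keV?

Using E = hf: E₁ = 5.0544e-15 J, E₂ = 4.0836e-15 J.
|ΔE| = |5.0544e-15 − 4.0836e-15| = 9.71e-16 J = 6.06 keV.

6.06 keV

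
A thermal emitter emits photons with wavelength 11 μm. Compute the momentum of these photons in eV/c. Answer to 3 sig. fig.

In SI units: λ = 11 μm = 1.1·10^-5 m.
For a photon p = h/λ, so p = 6.024·10^-29 kg·m/s.
Converting to eV/c: p = 0.1127 eV/c ≈ 0.113 eV/c.

0.113 eV/c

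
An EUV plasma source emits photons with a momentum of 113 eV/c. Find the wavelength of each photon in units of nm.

In SI units: p = 113 eV/c = 6.0390 × 10^-26 kg·m/s.
Apply λ = h/p: λ = 1.097 × 10^-8 m.
Converting to nm: λ = 10.97 nm ≈ 11.0 nm.

11.0 nm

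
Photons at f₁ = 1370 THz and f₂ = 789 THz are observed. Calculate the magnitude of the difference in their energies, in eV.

2.40 eV

Using E = hf: E₁ = 9.078e-19 J, E₂ = 5.228e-19 J.
|ΔE| = |9.078e-19 − 5.228e-19| = 3.85e-19 J = 2.40 eV.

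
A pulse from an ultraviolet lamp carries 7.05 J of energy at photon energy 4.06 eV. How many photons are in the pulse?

1.08 × 10^19 photons

Per-photon energy: E = 6.505 × 10^-19 J (from energy = 4.06 eV).
N = E_total / E_photon = 7.05 J / 6.505 × 10^-19 J = 1.08 × 10^19.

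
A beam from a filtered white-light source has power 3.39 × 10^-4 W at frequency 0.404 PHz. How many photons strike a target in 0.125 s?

Total energy: E_total = P·t = 3.39 × 10^-4 × 0.125 = 4.238 × 10^-5 J.
Per-photon energy: E = 2.677 × 10^-19 J.
N = E_total / E_photon = 1.58 × 10^14.

1.58 × 10^14 photons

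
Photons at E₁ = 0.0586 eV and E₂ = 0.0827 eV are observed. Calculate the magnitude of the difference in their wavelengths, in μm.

6.17 μm

Using λ = hc/E: λ₁ = 2.116e-5 m, λ₂ = 1.499e-5 m.
|Δλ| = |2.116e-5 − 1.499e-5| = 6.17e-6 m = 6.17 μm.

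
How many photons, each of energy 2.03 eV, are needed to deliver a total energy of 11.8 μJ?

Per-photon energy: E = 3.252 × 10^-19 J (from energy = 2.03 eV).
N = E_total / E_photon = 1.18 × 10^-5 J / 3.252 × 10^-19 J = 3.63 × 10^13.

3.63 × 10^13 photons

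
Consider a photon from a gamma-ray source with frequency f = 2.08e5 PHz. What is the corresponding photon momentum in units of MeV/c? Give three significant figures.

0.860 MeV/c

Use h = 6.62607015e-34 J·s, c = 2.99792458e8 m/s, 1 eV = 1.602176634e-19 J.
In SI units: f = 2.08e5 PHz = 2.08e20 Hz.
For a photon p = hf/c, so p = 4.597e-22 kg·m/s.
Converting to MeV/c: p = 0.8602 MeV/c ≈ 0.860 MeV/c.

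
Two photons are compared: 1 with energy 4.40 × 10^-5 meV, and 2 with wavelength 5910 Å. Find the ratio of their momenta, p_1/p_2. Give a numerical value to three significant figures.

p_1 = 2.351 × 10^-35 kg·m/s (from energy = 4.40 × 10^-5 meV, via p = E/c).
p_2 = 1.121 × 10^-27 kg·m/s (from wavelength = 5910 Å, via p = h/λ).
Ratio = 2.351 × 10^-35 / 1.121 × 10^-27 = 2.10 × 10^-8.

2.10 × 10^-8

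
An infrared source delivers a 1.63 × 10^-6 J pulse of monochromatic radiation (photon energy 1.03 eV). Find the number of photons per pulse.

Per-photon energy: E = 1.650 × 10^-19 J (from energy = 1.03 eV).
N = E_total / E_photon = 1.63 × 10^-6 J / 1.650 × 10^-19 J = 9.88 × 10^12.

9.88 × 10^12 photons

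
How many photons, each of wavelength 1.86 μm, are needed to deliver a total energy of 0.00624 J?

Per-photon energy: E = 1.068e-19 J (from wavelength = 1.86 μm).
N = E_total / E_photon = 0.00624 J / 1.068e-19 J = 5.84e16.

5.84e16 photons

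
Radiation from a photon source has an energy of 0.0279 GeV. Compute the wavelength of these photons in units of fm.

Convert to SI: E = 0.0279 GeV = 4.4701·10^-12 J.
The photon relation is λ = hc/E, giving λ = 4.444·10^-14 m.
Converting to fm: λ = 44.44 fm ≈ 44.4 fm.

44.4 fm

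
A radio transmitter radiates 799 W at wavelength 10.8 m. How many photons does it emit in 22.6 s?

9.82·10^29 photons

Total energy: E_total = P·t = 799 × 22.6 = 18060 J.
Per-photon energy: E = 1.839·10^-26 J.
N = E_total / E_photon = 9.82·10^29.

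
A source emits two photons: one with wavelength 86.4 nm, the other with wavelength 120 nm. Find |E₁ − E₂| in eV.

Using E = hc/λ: E₁ = 2.299e-18 J, E₂ = 1.655e-18 J.
|ΔE| = |2.299e-18 − 1.655e-18| = 6.44e-19 J = 4.02 eV.

4.02 eV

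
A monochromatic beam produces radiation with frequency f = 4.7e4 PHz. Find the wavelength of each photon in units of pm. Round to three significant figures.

Take c = 2.99792458e8 m/s.
First convert: f = 4.7e4 PHz = 4.7e19 Hz.
Apply λ = c/f: λ = 6.379e-12 m.
Converting to pm: λ = 6.379 pm ≈ 6.38 pm.

6.38 pm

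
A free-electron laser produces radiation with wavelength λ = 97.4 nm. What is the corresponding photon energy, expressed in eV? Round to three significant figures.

(h = 6.62607015e-34 J·s, c = 2.99792458e8 m/s, 1 eV = 1.602176634e-19 J.)
Convert to SI: λ = 97.4 nm = 9.74e-8 m.
Since E = hc/λ for a photon, E = 2.039e-18 J.
Converting to eV: E = 12.73 eV ≈ 12.7 eV.

12.7 eV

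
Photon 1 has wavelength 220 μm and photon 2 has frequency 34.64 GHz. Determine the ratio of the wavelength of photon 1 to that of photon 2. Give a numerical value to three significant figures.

0.0254

λ_1 = 2.200 × 10^-4 m (from wavelength = 220 μm, via λ given directly).
λ_2 = 0.008655 m (from frequency = 34.64 GHz, via λ = c/f).
Ratio = 2.200 × 10^-4 / 0.008655 = 0.0254.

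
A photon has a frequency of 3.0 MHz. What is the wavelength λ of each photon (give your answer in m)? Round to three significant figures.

99.9 m

First convert: f = 3.0 MHz = 3.0 × 10^6 Hz.
The photon relation is λ = c/f, giving λ = 99.93 m.
So λ ≈ 99.9 m.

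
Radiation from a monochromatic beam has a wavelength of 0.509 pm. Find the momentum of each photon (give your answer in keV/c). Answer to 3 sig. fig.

2440 keV/c

Use h = 6.62607015·10^-34 J·s, c = 2.99792458·10^8 m/s, 1 eV = 1.602176634·10^-19 J.
First convert: λ = 0.509 pm = 5.09·10^-13 m.
Since p = h/λ for a photon, p = 1.302·10^-21 kg·m/s.
Converting to keV/c: p = 2436 keV/c ≈ 2440 keV/c.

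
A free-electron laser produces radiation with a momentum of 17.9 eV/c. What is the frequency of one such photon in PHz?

4.33 PHz

In SI units: p = 17.9 eV/c = 9.5663e-27 kg·m/s.
Since f = pc/h for a photon, f = 4.328e15 Hz.
Converting to PHz: f = 4.328 PHz ≈ 4.33 PHz.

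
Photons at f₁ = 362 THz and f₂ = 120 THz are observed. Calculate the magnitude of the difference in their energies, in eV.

Using E = hf: E₁ = 2.399 × 10^-19 J, E₂ = 7.951 × 10^-20 J.
|ΔE| = |2.399 × 10^-19 − 7.951 × 10^-20| = 1.60 × 10^-19 J = 1.00 eV.

1.00 eV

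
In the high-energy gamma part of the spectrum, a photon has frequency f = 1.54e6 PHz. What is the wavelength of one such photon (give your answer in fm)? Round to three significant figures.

195 fm

Use c = 2.99792458e8 m/s.
In SI units: f = 1.54e6 PHz = 1.54e21 Hz.
Since λ = c/f for a photon, λ = 1.947e-13 m.
Converting to fm: λ = 194.7 fm ≈ 195 fm.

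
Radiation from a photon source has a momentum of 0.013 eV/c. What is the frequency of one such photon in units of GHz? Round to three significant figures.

(h = 6.62607015e-34 J·s, c = 2.99792458e8 m/s, 1 eV = 1.602176634e-19 J.)
First convert: p = 0.013 eV/c = 6.9476e-30 kg·m/s.
For a photon f = pc/h, so f = 3.143e12 Hz.
Converting to GHz: f = 3143 GHz ≈ 3140 GHz.

3140 GHz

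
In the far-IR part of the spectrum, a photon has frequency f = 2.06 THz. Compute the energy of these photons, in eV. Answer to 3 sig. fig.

Take h = 6.62607015 × 10^-34 J·s, 1 eV = 1.602176634 × 10^-19 J.
Convert to SI: f = 2.06 THz = 2.06 × 10^12 Hz.
The photon relation is E = hf, giving E = 1.365 × 10^-21 J.
Converting to eV: E = 0.008519 eV ≈ 8.52 × 10^-3 eV.

8.52 × 10^-3 eV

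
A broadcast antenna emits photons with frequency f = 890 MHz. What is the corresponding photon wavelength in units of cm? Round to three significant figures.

Convert to SI: f = 890 MHz = 8.9·10^8 Hz.
The photon relation is λ = c/f, giving λ = 0.3368 m.
Converting to cm: λ = 33.68 cm ≈ 33.7 cm.

33.7 cm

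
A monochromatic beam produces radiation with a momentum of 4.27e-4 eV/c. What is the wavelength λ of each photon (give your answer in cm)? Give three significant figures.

Use h = 6.62607015e-34 J·s, c = 2.99792458e8 m/s, 1 eV = 1.602176634e-19 J.
First convert: p = 4.27e-4 eV/c = 2.2820e-31 kg·m/s.
Apply λ = h/p: λ = 0.002904 m.
Converting to cm: λ = 0.2904 cm ≈ 0.290 cm.

0.290 cm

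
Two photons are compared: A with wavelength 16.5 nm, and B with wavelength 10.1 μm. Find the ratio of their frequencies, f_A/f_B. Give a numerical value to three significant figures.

f_A = 1.817·10^16 Hz (from wavelength = 16.5 nm, via f = c/λ).
f_B = 2.968·10^13 Hz (from wavelength = 10.1 μm, via f = c/λ).
Ratio = 1.817·10^16 / 2.968·10^13 = 612.

612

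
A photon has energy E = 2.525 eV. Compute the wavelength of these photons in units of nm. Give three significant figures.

Convert to SI: E = 2.525 eV = 4.0455e-19 J.
Since λ = hc/E for a photon, λ = 4.910e-7 m.
Converting to nm: λ = 491.0 nm ≈ 491 nm.

491 nm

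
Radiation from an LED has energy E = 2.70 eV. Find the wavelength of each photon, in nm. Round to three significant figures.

459 nm

Take h = 6.62607015e-34 J·s, c = 2.99792458e8 m/s, 1 eV = 1.602176634e-19 J.
In SI units: E = 2.70 eV = 4.3259e-19 J.
Apply λ = hc/E: λ = 4.592e-7 m.
Converting to nm: λ = 459.2 nm ≈ 459 nm.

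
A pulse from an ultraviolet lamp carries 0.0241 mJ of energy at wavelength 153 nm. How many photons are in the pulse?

Per-photon energy: E = 1.298e-18 J (from wavelength = 153 nm).
N = E_total / E_photon = 2.41e-5 J / 1.298e-18 J = 1.86e13.

1.86e13 photons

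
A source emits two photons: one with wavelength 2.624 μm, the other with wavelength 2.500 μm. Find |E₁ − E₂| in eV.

Using E = hc/λ: E₁ = 7.5703e-20 J, E₂ = 7.9458e-20 J.
|ΔE| = |7.5703e-20 − 7.9458e-20| = 3.75e-21 J = 0.0234 eV.

0.0234 eV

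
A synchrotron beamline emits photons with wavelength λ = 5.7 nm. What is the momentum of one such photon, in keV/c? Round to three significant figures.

Use h = 6.62607015·10^-34 J·s, c = 2.99792458·10^8 m/s, 1 eV = 1.602176634·10^-19 J.
Convert to SI: λ = 5.7 nm = 5.7·10^-9 m.
Apply p = h/λ: p = 1.162·10^-25 kg·m/s.
Converting to keV/c: p = 0.2175 keV/c ≈ 0.218 keV/c.

0.218 keV/c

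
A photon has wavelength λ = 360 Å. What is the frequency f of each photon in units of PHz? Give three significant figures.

Use c = 2.99792458e8 m/s.
First convert: λ = 360 Å = 3.6e-8 m.
Since f = c/λ for a photon, f = 8.328e15 Hz.
Converting to PHz: f = 8.328 PHz ≈ 8.33 PHz.

8.33 PHz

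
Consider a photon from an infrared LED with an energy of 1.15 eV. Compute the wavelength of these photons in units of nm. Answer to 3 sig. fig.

(h = 6.62607015 × 10^-34 J·s, c = 2.99792458 × 10^8 m/s, 1 eV = 1.602176634 × 10^-19 J.)
In SI units: E = 1.15 eV = 1.8425 × 10^-19 J.
For a photon λ = hc/E, so λ = 1.078 × 10^-6 m.
Converting to nm: λ = 1078 nm ≈ 1080 nm.

1080 nm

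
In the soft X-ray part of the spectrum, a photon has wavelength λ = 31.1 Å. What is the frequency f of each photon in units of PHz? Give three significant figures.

In SI units: λ = 31.1 Å = 3.11·10^-9 m.
The photon relation is f = c/λ, giving f = 9.640·10^16 Hz.
Converting to PHz: f = 96.40 PHz ≈ 96.4 PHz.

96.4 PHz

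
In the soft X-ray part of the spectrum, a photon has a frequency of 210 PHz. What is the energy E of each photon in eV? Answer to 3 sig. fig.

In SI units: f = 210 PHz = 2.1e17 Hz.
The photon relation is E = hf, giving E = 1.391e-16 J.
Converting to eV: E = 868.5 eV ≈ 868 eV.

868 eV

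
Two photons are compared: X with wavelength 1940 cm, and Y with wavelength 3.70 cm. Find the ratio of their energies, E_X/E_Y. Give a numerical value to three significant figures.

1.91 × 10^-3

E_X = 1.024 × 10^-26 J (from wavelength = 1940 cm, via E = hc/λ).
E_Y = 5.369 × 10^-24 J (from wavelength = 3.70 cm, via E = hc/λ).
Ratio = 1.024 × 10^-26 / 5.369 × 10^-24 = 1.91 × 10^-3.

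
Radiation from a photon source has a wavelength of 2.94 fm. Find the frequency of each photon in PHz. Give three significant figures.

Convert to SI: λ = 2.94 fm = 2.94e-15 m.
For a photon f = c/λ, so f = 1.020e23 Hz.
Converting to PHz: f = 1.020e8 PHz ≈ 1.02e8 PHz.

1.02e8 PHz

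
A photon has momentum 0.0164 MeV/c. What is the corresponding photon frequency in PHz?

First convert: p = 0.0164 MeV/c = 8.7646e-24 kg·m/s.
The photon relation is f = pc/h, giving f = 3.966e18 Hz.
Converting to PHz: f = 3966 PHz ≈ 3970 PHz.

3970 PHz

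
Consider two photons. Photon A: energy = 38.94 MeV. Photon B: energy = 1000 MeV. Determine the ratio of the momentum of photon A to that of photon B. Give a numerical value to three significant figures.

0.0389

p_A = 2.081 × 10^-20 kg·m/s (from energy = 38.94 MeV, via p = E/c).
p_B = 5.344 × 10^-19 kg·m/s (from energy = 1000 MeV, via p = E/c).
Ratio = 2.081 × 10^-20 / 5.344 × 10^-19 = 0.0389.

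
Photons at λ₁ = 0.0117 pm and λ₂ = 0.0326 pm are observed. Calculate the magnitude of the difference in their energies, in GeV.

0.0679 GeV

Using E = hc/λ: E₁ = 1.698·10^-11 J, E₂ = 6.093·10^-12 J.
|ΔE| = |1.698·10^-11 − 6.093·10^-12| = 1.09·10^-11 J = 0.0679 GeV.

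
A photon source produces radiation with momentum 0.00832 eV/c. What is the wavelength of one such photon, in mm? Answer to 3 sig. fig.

0.149 mm

Take h = 6.62607015e-34 J·s, c = 2.99792458e8 m/s, 1 eV = 1.602176634e-19 J.
In SI units: p = 0.00832 eV/c = 4.4464e-30 kg·m/s.
For a photon λ = h/p, so λ = 1.490e-4 m.
Converting to mm: λ = 0.1490 mm ≈ 0.149 mm.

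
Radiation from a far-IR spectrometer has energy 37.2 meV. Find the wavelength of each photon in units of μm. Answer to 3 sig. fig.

First convert: E = 37.2 meV = 5.9601 × 10^-21 J.
For a photon λ = hc/E, so λ = 3.333 × 10^-5 m.
Converting to μm: λ = 33.33 μm ≈ 33.3 μm.

33.3 μm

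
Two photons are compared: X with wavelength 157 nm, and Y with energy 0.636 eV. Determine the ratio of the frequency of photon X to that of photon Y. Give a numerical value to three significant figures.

12.4

f_X = 1.910e15 Hz (from wavelength = 157 nm, via f = c/λ).
f_Y = 1.538e14 Hz (from energy = 0.636 eV, via f = E/h).
Ratio = 1.910e15 / 1.538e14 = 12.4.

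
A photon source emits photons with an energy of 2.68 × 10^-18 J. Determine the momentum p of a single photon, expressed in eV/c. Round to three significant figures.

Take c = 2.99792458 × 10^8 m/s, 1 eV = 1.602176634 × 10^-19 J.
The photon relation is p = E/c, giving p = 8.940 × 10^-27 kg·m/s.
Converting to eV/c: p = 16.73 eV/c ≈ 16.7 eV/c.

16.7 eV/c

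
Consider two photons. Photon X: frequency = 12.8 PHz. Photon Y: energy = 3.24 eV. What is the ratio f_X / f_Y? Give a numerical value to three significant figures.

16.3

f_X = 1.280e16 Hz (from frequency = 12.8 PHz, via f given directly).
f_Y = 7.834e14 Hz (from energy = 3.24 eV, via f = E/h).
Ratio = 1.280e16 / 7.834e14 = 16.3.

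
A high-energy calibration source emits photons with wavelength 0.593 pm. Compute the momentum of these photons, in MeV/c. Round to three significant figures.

2.09 MeV/c

Take h = 6.62607015e-34 J·s, c = 2.99792458e8 m/s, 1 eV = 1.602176634e-19 J.
First convert: λ = 0.593 pm = 5.93e-13 m.
Since p = h/λ for a photon, p = 1.117e-21 kg·m/s.
Converting to MeV/c: p = 2.091 MeV/c ≈ 2.09 MeV/c.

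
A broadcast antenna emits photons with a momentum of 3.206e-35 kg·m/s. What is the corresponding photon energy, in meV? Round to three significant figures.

6.00e-5 meV

Use c = 2.99792458e8 m/s, 1 eV = 1.602176634e-19 J.
Apply E = pc: E = 9.611e-27 J.
Converting to meV: E = 5.999e-5 meV ≈ 6.00e-5 meV.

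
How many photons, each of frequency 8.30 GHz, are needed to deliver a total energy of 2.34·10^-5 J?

4.25·10^18 photons

Per-photon energy: E = 5.500·10^-24 J (from frequency = 8.30 GHz).
N = E_total / E_photon = 2.34·10^-5 J / 5.500·10^-24 J = 4.25·10^18.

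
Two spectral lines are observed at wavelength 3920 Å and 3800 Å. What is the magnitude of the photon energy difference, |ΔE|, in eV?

Using E = hc/λ: E₁ = 5.067·10^-19 J, E₂ = 5.227·10^-19 J.
|ΔE| = |5.067·10^-19 − 5.227·10^-19| = 1.60·10^-20 J = 0.0999 eV.

0.0999 eV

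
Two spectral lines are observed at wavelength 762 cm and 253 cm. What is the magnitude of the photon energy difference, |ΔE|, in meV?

Using E = hc/λ: E₁ = 2.607e-26 J, E₂ = 7.852e-26 J.
|ΔE| = |2.607e-26 − 7.852e-26| = 5.24e-26 J = 3.27e-4 meV.

3.27e-4 meV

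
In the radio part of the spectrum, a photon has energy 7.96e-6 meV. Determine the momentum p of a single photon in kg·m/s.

First convert: E = 7.96e-6 meV = 1.2753e-27 J.
For a photon p = E/c, so p = 4.254e-36 kg·m/s.
So p ≈ 4.25e-36 kg·m/s.

4.25e-36 kg·m/s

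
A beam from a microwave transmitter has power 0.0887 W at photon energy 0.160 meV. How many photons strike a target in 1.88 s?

Total energy: E_total = P·t = 0.0887 × 1.88 = 0.1668 J.
Per-photon energy: E = 2.563 × 10^-23 J.
N = E_total / E_photon = 6.51 × 10^21.

6.51 × 10^21 photons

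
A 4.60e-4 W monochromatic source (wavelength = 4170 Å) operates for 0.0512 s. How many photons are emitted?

4.94e13 photons

Total energy: E_total = P·t = 4.60e-4 × 0.0512 = 2.355e-5 J.
Per-photon energy: E = 4.764e-19 J.
N = E_total / E_photon = 4.94e13.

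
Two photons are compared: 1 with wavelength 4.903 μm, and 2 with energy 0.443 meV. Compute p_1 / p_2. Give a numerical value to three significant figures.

p_1 = 1.351e-28 kg·m/s (from wavelength = 4.903 μm, via p = h/λ).
p_2 = 2.368e-31 kg·m/s (from energy = 0.443 meV, via p = E/c).
Ratio = 1.351e-28 / 2.368e-31 = 571.

571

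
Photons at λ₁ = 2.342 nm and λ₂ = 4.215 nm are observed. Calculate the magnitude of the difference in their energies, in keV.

0.235 keV

Using E = hc/λ: E₁ = 8.4818e-17 J, E₂ = 4.7128e-17 J.
|ΔE| = |8.4818e-17 − 4.7128e-17| = 3.77e-17 J = 0.235 keV.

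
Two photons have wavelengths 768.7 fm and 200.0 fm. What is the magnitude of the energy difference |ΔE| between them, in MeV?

Using E = hc/λ: E₁ = 2.5842e-13 J, E₂ = 9.9322e-13 J.
|ΔE| = |2.5842e-13 − 9.9322e-13| = 7.35e-13 J = 4.59 MeV.

4.59 MeV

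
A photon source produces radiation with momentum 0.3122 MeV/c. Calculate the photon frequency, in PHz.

(h = 6.62607015e-34 J·s, c = 2.99792458e8 m/s, 1 eV = 1.602176634e-19 J.)
In SI units: p = 0.3122 MeV/c = 1.6685e-22 kg·m/s.
Since f = pc/h for a photon, f = 7.549e19 Hz.
Converting to PHz: f = 75490 PHz ≈ 7.55e4 PHz.

7.55e4 PHz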